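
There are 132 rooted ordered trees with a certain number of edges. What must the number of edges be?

Rooted ordered trees with n edges are counted by C_n. Since C_6 = 132, the index is 6.

6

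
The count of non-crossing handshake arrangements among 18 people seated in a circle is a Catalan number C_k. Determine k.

9

With 18 = 2·9 people, non-crossing handshake pairings are non-crossing perfect matchings on a circle, counted by C_9.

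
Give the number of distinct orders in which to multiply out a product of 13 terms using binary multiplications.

Ways to associate a product of 13 factors correspond to binary trees on 13 leaves, so the count is C_12.
C_12 = 208012.

208012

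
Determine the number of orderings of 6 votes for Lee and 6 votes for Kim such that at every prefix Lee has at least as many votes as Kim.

132

Ballot sequences with n votes each where one side never trails are Dyck words, counted by C_n; here n = 6.
C_6 = C_5 · 2(2·5+1)/(5+2) = 42 · 22/7 = 132.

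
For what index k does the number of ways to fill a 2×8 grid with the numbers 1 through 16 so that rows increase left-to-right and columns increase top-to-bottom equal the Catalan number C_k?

8

Standard Young tableaux of shape 2×n are counted by C_n; here n = 8.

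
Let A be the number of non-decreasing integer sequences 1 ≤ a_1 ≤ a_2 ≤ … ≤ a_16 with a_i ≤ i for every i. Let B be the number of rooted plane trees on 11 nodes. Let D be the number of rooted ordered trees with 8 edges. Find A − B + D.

Such sub-staircase sequences of length n are counted by C_n; here n = 16. So A = C_16 = 35357670.
A rooted plane tree on 11 nodes has 10 edges, and such trees are counted by C_10. So B = C_10 = 16796.
A rooted plane tree with 8 edges has 9 nodes, and the count is C_8. So D = C_8 = 1430.
A − B + D = 35357670 − 16796 + 1430 = 35342304.

35342304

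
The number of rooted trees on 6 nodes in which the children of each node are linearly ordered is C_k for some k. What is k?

Rooted ordered (plane) trees on m nodes have m−1 edges and are counted by C_{m−1}; m = 6 gives C_5.

5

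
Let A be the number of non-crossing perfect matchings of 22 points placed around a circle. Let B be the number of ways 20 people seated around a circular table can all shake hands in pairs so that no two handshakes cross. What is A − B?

41990

Non-crossing perfect matchings of 2n points on a circle are counted by C_n; with 22 points, n = 11. So A = C_11 = 58786.
Non-crossing handshake pairings of 2n people are counted by C_n; 20 people gives n = 10. So B = C_10 = 16796.
A − B = 58786 − 16796 = 41990.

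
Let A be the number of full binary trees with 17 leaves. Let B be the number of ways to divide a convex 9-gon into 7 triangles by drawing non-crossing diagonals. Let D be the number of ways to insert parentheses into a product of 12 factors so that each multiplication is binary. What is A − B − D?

A full binary tree with L leaves has L−1 internal nodes and is counted by C_{L−1}; L = 17 gives C_16. So A = C_16 = 35357670.
The number of triangulations of a 9-gon is the Catalan number C_7 (index = sides − 2). So B = C_7 = 429.
Bracketing 12 factors into binary products is counted by C_{12−1} = C_11. So D = C_11 = 58786.
A − B − D = 35357670 − 429 − 58786 = 35298455.

35298455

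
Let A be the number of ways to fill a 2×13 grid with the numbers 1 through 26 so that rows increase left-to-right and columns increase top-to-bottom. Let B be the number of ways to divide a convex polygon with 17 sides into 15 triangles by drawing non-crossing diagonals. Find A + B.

By the hook-length formula (or a Dyck-path bijection), SYT of shape 2×13 number C_13. So A = C_13 = 742900.
The number of triangulations of a 17-gon is the Catalan number C_15 (index = sides − 2). So B = C_15 = 9694845.
A + B = 742900 + 9694845 = 10437745.

10437745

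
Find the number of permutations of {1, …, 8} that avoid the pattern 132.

Permutations of [n] avoiding any single length-3 pattern are counted by C_n; here n = 8.
C_8 = 1430.

1430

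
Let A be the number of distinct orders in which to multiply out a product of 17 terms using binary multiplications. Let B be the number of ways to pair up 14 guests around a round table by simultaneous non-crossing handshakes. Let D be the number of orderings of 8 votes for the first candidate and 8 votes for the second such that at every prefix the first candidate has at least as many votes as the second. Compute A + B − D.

35356669

Parenthesizations of m factors correspond to full binary trees with m leaves, counted by C_{m−1}; m = 17 gives C_16. So A = C_16 = 35357670.
With 14 = 2·7 people, non-crossing handshake pairings are non-crossing perfect matchings on a circle, counted by C_7. So B = C_7 = 429.
Ballot sequences with n votes each where one side never trails are Dyck words, counted by C_n; here n = 8. So D = C_8 = 1430.
A + B − D = 35357670 + 429 − 1430 = 35356669.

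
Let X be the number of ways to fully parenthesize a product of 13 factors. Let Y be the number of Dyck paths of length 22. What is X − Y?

Parenthesizations of m factors correspond to full binary trees with m leaves, counted by C_{m−1}; m = 13 gives C_12. So X = C_12 = 208012.
A Dyck path with 11 up-steps and 11 down-steps has semilength 11, so there are C_11 of them. So Y = C_11 = 58786.
X − Y = 208012 − 58786 = 149226.

149226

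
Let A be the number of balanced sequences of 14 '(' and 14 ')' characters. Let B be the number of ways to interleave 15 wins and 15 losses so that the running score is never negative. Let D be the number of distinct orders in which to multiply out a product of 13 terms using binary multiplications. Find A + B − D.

12161273

Balanced strings of n pairs of brackets are counted by C_n; here n = 14. So A = C_14 = 2674440.
Ballot sequences with n votes each where one side never trails are Dyck words, counted by C_n; here n = 15. So B = C_15 = 9694845.
Bracketing 13 factors into binary products is counted by C_{13−1} = C_12. So D = C_12 = 208012.
A + B − D = 2674440 + 9694845 − 208012 = 12161273.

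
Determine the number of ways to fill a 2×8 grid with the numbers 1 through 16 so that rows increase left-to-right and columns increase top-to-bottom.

Standard Young tableaux of shape 2×n are counted by C_n; here n = 8.
C_8 = C_7 · 2(2·7+1)/(7+2) = 429 · 30/9 = 1430.

1430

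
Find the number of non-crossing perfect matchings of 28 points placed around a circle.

2674440

Non-crossing perfect matchings of 2n points on a circle are counted by C_n; with 28 points, n = 14.
C_14 = C_13 · 2(2·13+1)/(13+2) = 742900 · 54/15 = 2674440.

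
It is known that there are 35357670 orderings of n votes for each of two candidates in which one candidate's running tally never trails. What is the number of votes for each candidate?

Such ballot sequences with n votes each are counted by C_n. The Catalan number equal to 35357670 is C_16.

16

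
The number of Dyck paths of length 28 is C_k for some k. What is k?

14

A Dyck path with 14 up-steps and 14 down-steps has semilength 14, so there are C_14 of them.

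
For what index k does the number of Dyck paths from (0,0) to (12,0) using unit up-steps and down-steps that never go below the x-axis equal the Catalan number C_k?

Paths of 6 up- and 6 down-steps that never dip below the axis are Dyck paths; their count is C_6.

6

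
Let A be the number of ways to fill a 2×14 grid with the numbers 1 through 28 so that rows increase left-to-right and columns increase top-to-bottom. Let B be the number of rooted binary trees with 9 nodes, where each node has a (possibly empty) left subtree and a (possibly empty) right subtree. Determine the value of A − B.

2669578

By the hook-length formula (or a Dyck-path bijection), SYT of shape 2×14 number C_14. So A = C_14 = 2674440.
Rooted binary trees with 9 nodes (each child slot possibly empty) number C_9. So B = C_9 = 4862.
A − B = 2674440 − 4862 = 2669578.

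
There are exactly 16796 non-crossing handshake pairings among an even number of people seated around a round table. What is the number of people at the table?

20

Non-crossing handshake pairings of 2n people are counted by C_n. The Catalan number equal to 16796 is C_10.
So n = 10, and there are 2n = 20 people.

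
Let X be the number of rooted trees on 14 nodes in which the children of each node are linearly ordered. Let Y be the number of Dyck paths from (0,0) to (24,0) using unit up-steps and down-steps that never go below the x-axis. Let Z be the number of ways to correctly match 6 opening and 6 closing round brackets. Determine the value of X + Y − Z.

Rooted ordered (plane) trees on m nodes have m−1 edges and are counted by C_{m−1}; m = 14 gives C_13. So X = C_13 = 742900.
Dyck paths of semilength n (length 2n) are counted by C_n; here n = 12. So Y = C_12 = 208012.
A balanced arrangement of 6 bracket pairs is a Dyck word of semilength 6, so the count is C_6. So Z = C_6 = 132.
X + Y − Z = 742900 + 208012 − 132 = 950780.

950780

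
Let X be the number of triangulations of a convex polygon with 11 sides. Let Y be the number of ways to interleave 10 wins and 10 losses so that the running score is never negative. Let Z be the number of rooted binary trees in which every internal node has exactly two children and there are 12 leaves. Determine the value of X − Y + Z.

A convex 11-gon is triangulated into 9 triangles, and the number of such triangulations is the Catalan number C_{11−2} = C_9. So X = C_9 = 4862.
Reading a vote for the leader as '(' and for the other as ')' turns such a sequence into a balanced string of 10 pairs, so the count is C_10. So Y = C_10 = 16796.
Full binary trees with 12 leaves have 12−1 = 11 internal nodes, so there are C_11 of them. So Z = C_11 = 58786.
X − Y + Z = 4862 − 16796 + 58786 = 46852.

46852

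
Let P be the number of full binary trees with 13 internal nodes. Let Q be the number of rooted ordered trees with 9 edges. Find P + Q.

747762

The number of full binary trees on 13 internal nodes is the Catalan number C_13. So P = C_13 = 742900.
Rooted ordered trees with n edges are counted by C_n; here n = 9. So Q = C_9 = 4862.
P + Q = 742900 + 4862 = 747762.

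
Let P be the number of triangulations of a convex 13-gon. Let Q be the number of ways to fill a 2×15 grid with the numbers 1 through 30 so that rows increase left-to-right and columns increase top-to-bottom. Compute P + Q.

9753631

The number of triangulations of a 13-gon is the Catalan number C_11 (index = sides − 2). So P = C_11 = 58786.
By the hook-length formula (or a Dyck-path bijection), SYT of shape 2×15 number C_15. So Q = C_15 = 9694845.
P + Q = 58786 + 9694845 = 9753631.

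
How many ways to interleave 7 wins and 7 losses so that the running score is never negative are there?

Ballot sequences with n votes each where one side never trails are Dyck words, counted by C_n; here n = 7.
C_7 = C_6 · 2(2·6+1)/(6+2) = 132 · 26/8 = 429.

429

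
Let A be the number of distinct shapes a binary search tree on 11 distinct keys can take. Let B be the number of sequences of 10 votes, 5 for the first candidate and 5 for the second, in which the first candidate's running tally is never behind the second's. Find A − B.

There are C_n binary search tree shapes on n keys; with n = 11 that is C_11. So A = C_11 = 58786.
Reading a vote for the leader as '(' and for the other as ')' turns such a sequence into a balanced string of 5 pairs, so the count is C_5. So B = C_5 = 42.
A − B = 58786 − 42 = 58744.

58744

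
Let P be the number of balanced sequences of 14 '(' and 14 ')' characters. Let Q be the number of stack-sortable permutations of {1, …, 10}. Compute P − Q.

With 14 pairs the number of balanced bracket strings is the Catalan number C_14. So P = C_14 = 2674440.
By Knuth's characterisation, the stack-sortable permutations of length 10 are the 231-avoiders, numbering C_10. So Q = C_10 = 16796.
P − Q = 2674440 − 16796 = 2657644.

2657644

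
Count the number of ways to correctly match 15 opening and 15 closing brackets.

With 15 pairs the number of balanced bracket strings is the Catalan number C_15.
C_15 = C_14 · 2(2·14+1)/(14+2) = 2674440 · 58/16 = 9694845.

9694845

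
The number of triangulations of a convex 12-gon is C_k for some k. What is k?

The number of triangulations of a 12-gon is the Catalan number C_10 (index = sides − 2).

10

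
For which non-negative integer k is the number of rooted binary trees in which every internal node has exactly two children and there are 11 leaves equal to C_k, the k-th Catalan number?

A full binary tree with L leaves has L−1 internal nodes and is counted by C_{L−1}; L = 11 gives C_10.

10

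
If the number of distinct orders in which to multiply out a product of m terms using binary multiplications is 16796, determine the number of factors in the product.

Parenthesizations of m factors are counted by C_{m−1}, and C_10 = 16796.
So the index is 10, and the number of factors is 10 + 1 = 11.

11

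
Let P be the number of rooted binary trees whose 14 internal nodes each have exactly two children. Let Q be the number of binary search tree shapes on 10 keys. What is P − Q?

The number of full binary trees on 14 internal nodes is the Catalan number C_14. So P = C_14 = 2674440.
Binary trees (left/right distinguished) on n nodes are counted by C_n; here n = 10. So Q = C_10 = 16796.
P − Q = 2674440 − 16796 = 2657644.

2657644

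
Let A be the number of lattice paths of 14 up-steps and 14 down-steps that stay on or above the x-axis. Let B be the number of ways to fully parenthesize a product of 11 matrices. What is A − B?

2657644

A Dyck path with 14 up-steps and 14 down-steps has semilength 14, so there are C_14 of them. So A = C_14 = 2674440.
Parenthesizations of m factors correspond to full binary trees with m leaves, counted by C_{m−1}; m = 11 gives C_10. So B = C_10 = 16796.
A − B = 2674440 − 16796 = 2657644.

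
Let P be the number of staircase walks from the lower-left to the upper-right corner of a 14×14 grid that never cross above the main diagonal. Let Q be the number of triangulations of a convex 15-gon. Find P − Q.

1931540

Monotone paths in an n×n grid that stay weakly below the diagonal are counted by C_n; here n = 14. So P = C_14 = 2674440.
Triangulations of a convex m-gon are counted by C_{m−2}; with m = 15 this is C_13. So Q = C_13 = 742900.
P − Q = 2674440 − 742900 = 1931540.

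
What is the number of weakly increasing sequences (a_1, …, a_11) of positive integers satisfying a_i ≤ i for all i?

58786

Such sub-staircase sequences of length n are counted by C_n; here n = 11.
C_11 = C(22,11)/12 = 705432/12 = 58786.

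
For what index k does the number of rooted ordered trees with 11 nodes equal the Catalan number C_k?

10

Rooted ordered (plane) trees on m nodes have m−1 edges and are counted by C_{m−1}; m = 11 gives C_10.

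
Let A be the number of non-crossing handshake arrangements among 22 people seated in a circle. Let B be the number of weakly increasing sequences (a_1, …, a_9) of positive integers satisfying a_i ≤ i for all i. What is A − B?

With 22 = 2·11 people, non-crossing handshake pairings are non-crossing perfect matchings on a circle, counted by C_11. So A = C_11 = 58786.
Weakly increasing sequences with a_i ≤ i biject with Dyck paths of semilength 9, so there are C_9. So B = C_9 = 4862.
A − B = 58786 − 4862 = 53924.

53924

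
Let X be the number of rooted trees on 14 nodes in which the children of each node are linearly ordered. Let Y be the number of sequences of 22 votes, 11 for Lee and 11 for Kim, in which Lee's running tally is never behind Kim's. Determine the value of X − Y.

Rooted ordered (plane) trees on m nodes have m−1 edges and are counted by C_{m−1}; m = 14 gives C_13. So X = C_13 = 742900.
Reading a vote for the leader as '(' and for the other as ')' turns such a sequence into a balanced string of 11 pairs, so the count is C_11. So Y = C_11 = 58786.
X − Y = 742900 − 58786 = 684114.

684114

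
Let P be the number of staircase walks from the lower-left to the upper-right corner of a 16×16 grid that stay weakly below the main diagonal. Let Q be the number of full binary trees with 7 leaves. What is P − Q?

35357538

Monotone paths in an n×n grid that stay weakly below the diagonal are counted by C_n; here n = 16. So P = C_16 = 35357670.
Full binary trees with 7 leaves have 7−1 = 6 internal nodes, so there are C_6 of them. So Q = C_6 = 132.
P − Q = 35357670 − 132 = 35357538.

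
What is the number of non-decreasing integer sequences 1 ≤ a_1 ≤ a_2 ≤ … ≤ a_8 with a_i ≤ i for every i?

Weakly increasing sequences with a_i ≤ i biject with Dyck paths of semilength 8, so there are C_8.
C_8 = 1430.

1430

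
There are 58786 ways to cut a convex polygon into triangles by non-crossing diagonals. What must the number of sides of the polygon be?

13

Triangulations of a convex m-gon are counted by C_{m−2}. The Catalan number equal to 58786 is C_11.
So m − 2 = 11, giving m = 13 sides.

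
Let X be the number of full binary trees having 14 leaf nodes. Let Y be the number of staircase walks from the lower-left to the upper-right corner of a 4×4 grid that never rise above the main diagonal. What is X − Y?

A full binary tree with L leaves has L−1 internal nodes and is counted by C_{L−1}; L = 14 gives C_13. So X = C_13 = 742900.
Sub-diagonal monotone paths from (0,0) to (4,4) biject with Dyck paths of semilength 4, giving C_4. So Y = C_4 = 14.
X − Y = 742900 − 14 = 742886.

742886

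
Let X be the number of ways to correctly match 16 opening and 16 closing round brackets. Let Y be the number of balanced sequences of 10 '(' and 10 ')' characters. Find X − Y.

35340874

Balanced strings of n pairs of brackets are counted by C_n; here n = 16. So X = C_16 = 35357670.
With 10 pairs the number of balanced bracket strings is the Catalan number C_10. So Y = C_10 = 16796.
X − Y = 35357670 − 16796 = 35340874.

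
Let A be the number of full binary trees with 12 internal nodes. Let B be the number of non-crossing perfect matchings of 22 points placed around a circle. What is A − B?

The number of full binary trees on 12 internal nodes is the Catalan number C_12. So A = C_12 = 208012.
Non-crossing perfect matchings of 2n points on a circle are counted by C_n; with 22 points, n = 11. So B = C_11 = 58786.
A − B = 208012 − 58786 = 149226.

149226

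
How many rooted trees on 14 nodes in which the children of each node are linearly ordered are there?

742900

A rooted plane tree on 14 nodes has 13 edges, and such trees are counted by C_13.
C_13 = C_12 · 2(2·12+1)/(12+2) = 208012 · 50/14 = 742900.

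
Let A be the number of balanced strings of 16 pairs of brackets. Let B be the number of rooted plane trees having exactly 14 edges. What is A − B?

32683230

Balanced strings of n pairs of brackets are counted by C_n; here n = 16. So A = C_16 = 35357670.
A rooted plane tree with 14 edges has 15 nodes, and the count is C_14. So B = C_14 = 2674440.
A − B = 35357670 − 2674440 = 32683230.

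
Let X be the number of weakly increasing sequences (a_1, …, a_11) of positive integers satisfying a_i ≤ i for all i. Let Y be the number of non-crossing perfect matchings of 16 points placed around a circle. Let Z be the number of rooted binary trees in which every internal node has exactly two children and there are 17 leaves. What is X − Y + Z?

Weakly increasing sequences with a_i ≤ i biject with Dyck paths of semilength 11, so there are C_11. So X = C_11 = 58786.
Pairing 16 circle points by 8 non-crossing chords gives C_8 matchings. So Y = C_8 = 1430.
Full binary trees with 17 leaves have 17−1 = 16 internal nodes, so there are C_16 of them. So Z = C_16 = 35357670.
X − Y + Z = 58786 − 1430 + 35357670 = 35415026.

35415026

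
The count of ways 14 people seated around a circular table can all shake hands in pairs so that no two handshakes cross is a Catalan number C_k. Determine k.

With 14 = 2·7 people, non-crossing handshake pairings are non-crossing perfect matchings on a circle, counted by C_7.

7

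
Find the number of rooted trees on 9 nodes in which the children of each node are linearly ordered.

Rooted ordered (plane) trees on m nodes have m−1 edges and are counted by C_{m−1}; m = 9 gives C_8.
C_8 = C(16,8)/9 = 12870/9 = 1430.

1430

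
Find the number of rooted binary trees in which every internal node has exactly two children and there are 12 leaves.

58786

A full binary tree with L leaves has L−1 internal nodes and is counted by C_{L−1}; L = 12 gives C_11.
C_11 = C(22,11)/12 = 705432/12 = 58786.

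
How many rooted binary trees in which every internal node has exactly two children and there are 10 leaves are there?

4862

Full binary trees with 10 leaves have 10−1 = 9 internal nodes, so there are C_9 of them.
C_9 = C(18,9)/10 = 48620/10 = 4862.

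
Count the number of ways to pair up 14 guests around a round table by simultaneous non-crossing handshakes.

429

With 14 = 2·7 people, non-crossing handshake pairings are non-crossing perfect matchings on a circle, counted by C_7.
C_7 = C(14,7)/8 = 3432/8 = 429.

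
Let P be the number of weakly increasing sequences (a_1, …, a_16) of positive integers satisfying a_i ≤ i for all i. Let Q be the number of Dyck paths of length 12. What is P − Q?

35357538

Weakly increasing sequences with a_i ≤ i biject with Dyck paths of semilength 16, so there are C_16. So P = C_16 = 35357670.
A Dyck path with 6 up-steps and 6 down-steps has semilength 6, so there are C_6 of them. So Q = C_6 = 132.
P − Q = 35357670 − 132 = 35357538.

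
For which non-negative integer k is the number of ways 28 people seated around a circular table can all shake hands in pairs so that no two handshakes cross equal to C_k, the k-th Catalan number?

With 28 = 2·14 people, non-crossing handshake pairings are non-crossing perfect matchings on a circle, counted by C_14.

14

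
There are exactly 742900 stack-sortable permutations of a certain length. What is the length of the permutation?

Stack-sortable permutations of [n] are counted by C_n. Since C_13 = 742900, the index is 13.

13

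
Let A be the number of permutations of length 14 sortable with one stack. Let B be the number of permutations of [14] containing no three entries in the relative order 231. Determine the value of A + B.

By Knuth's characterisation, the stack-sortable permutations of length 14 are the 231-avoiders, numbering C_14. So A = C_14 = 2674440.
Permutations of [n] avoiding any single length-3 pattern are counted by C_n; here n = 14. So B = C_14 = 2674440.
A + B = 2674440 + 2674440 = 5348880.

5348880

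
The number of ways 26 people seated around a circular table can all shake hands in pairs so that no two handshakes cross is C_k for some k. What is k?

Non-crossing handshake pairings of 2n people are counted by C_n; 26 people gives n = 13.

13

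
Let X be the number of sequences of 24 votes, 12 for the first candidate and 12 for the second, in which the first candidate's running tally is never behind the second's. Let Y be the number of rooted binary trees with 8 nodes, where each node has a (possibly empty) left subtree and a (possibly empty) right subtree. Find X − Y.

206582

Reading a vote for the leader as '(' and for the other as ')' turns such a sequence into a balanced string of 12 pairs, so the count is C_12. So X = C_12 = 208012.
Rooted binary trees with 8 nodes (each child slot possibly empty) number C_8. So Y = C_8 = 1430.
X − Y = 208012 − 1430 = 206582.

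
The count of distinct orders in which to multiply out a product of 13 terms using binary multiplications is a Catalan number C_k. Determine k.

12

Bracketing 13 factors into binary products is counted by C_{13−1} = C_12.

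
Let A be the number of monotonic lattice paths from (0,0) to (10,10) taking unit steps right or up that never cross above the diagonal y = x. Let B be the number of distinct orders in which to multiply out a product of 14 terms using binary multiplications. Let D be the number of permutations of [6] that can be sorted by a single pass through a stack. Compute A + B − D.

759564

Sub-diagonal monotone paths from (0,0) to (10,10) biject with Dyck paths of semilength 10, giving C_10. So A = C_10 = 16796.
Parenthesizations of m factors correspond to full binary trees with m leaves, counted by C_{m−1}; m = 14 gives C_13. So B = C_13 = 742900.
By Knuth's characterisation, the stack-sortable permutations of length 6 are the 231-avoiders, numbering C_6. So D = C_6 = 132.
A + B − D = 16796 + 742900 − 132 = 759564.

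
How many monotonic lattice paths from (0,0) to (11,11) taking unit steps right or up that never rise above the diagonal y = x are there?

Monotone paths in an n×n grid that stay weakly below the diagonal are counted by C_n; here n = 11.
C_11 = C(22,11)/12 = 705432/12 = 58786.

58786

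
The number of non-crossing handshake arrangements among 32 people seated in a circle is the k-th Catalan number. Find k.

With 32 = 2·16 people, non-crossing handshake pairings are non-crossing perfect matchings on a circle, counted by C_16.

16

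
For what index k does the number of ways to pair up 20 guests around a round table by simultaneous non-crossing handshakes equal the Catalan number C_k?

Non-crossing handshake pairings of 2n people are counted by C_n; 20 people gives n = 10.

10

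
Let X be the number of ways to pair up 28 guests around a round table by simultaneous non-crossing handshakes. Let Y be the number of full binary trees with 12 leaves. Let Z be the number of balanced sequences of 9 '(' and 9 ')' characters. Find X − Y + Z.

2620516

With 28 = 2·14 people, non-crossing handshake pairings are non-crossing perfect matchings on a circle, counted by C_14. So X = C_14 = 2674440.
Full binary trees with 12 leaves have 12−1 = 11 internal nodes, so there are C_11 of them. So Y = C_11 = 58786.
With 9 pairs the number of balanced bracket strings is the Catalan number C_9. So Z = C_9 = 4862.
X − Y + Z = 2674440 − 58786 + 4862 = 2620516.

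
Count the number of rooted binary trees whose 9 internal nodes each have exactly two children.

Full binary trees with n internal nodes are counted by C_n; here n = 9.
C_9 = 4862.

4862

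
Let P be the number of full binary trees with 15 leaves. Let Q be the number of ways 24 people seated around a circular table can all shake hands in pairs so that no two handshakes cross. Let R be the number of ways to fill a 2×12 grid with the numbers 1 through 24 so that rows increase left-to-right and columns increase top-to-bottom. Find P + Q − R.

2674440

A full binary tree with L leaves has L−1 internal nodes and is counted by C_{L−1}; L = 15 gives C_14. So P = C_14 = 2674440.
Non-crossing handshake pairings of 2n people are counted by C_n; 24 people gives n = 12. So Q = C_12 = 208012.
By the hook-length formula (or a Dyck-path bijection), SYT of shape 2×12 number C_12. So R = C_12 = 208012.
P + Q − R = 2674440 + 208012 − 208012 = 2674440.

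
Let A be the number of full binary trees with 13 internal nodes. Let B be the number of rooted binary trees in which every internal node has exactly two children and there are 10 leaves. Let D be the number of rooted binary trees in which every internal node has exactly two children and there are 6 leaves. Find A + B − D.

The number of full binary trees on 13 internal nodes is the Catalan number C_13. So A = C_13 = 742900.
Full binary trees with 10 leaves have 10−1 = 9 internal nodes, so there are C_9 of them. So B = C_9 = 4862.
Full binary trees with 6 leaves have 6−1 = 5 internal nodes, so there are C_5 of them. So D = C_5 = 42.
A + B − D = 742900 + 4862 − 42 = 747720.

747720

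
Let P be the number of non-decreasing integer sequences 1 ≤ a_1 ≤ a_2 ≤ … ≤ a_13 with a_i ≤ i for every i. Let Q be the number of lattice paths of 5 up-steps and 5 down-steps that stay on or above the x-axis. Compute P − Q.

Such sub-staircase sequences of length n are counted by C_n; here n = 13. So P = C_13 = 742900.
Dyck paths of semilength n (length 2n) are counted by C_n; here n = 5. So Q = C_5 = 42.
P − Q = 742900 − 42 = 742858.

742858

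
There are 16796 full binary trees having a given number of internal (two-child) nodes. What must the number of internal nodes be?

10

Full binary trees with n internal nodes are counted by C_n; 16796 = C_10.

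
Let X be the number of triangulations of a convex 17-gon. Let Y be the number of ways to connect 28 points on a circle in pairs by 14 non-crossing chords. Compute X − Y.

7020405

A convex 17-gon is triangulated into 15 triangles, and the number of such triangulations is the Catalan number C_{17−2} = C_15. So X = C_15 = 9694845.
Pairing 28 circle points by 14 non-crossing chords gives C_14 matchings. So Y = C_14 = 2674440.
X − Y = 9694845 − 2674440 = 7020405.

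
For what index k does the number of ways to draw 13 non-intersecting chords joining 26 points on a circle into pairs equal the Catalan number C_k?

Non-crossing perfect matchings of 2n points on a circle are counted by C_n; with 26 points, n = 13.

13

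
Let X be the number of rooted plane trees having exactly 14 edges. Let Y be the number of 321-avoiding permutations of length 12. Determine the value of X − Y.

2466428

Rooted ordered trees with n edges are counted by C_n; here n = 14. So X = C_14 = 2674440.
Permutations of [n] avoiding any single length-3 pattern are counted by C_n; here n = 12. So Y = C_12 = 208012.
X − Y = 2674440 − 208012 = 2466428.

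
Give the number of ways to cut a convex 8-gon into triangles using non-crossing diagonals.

Triangulations of a convex m-gon are counted by C_{m−2}; with m = 8 this is C_6.
C_6 = C(12,6)/7 = 924/7 = 132.

132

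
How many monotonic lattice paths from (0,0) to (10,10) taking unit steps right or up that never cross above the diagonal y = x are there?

16796

Sub-diagonal monotone paths from (0,0) to (10,10) biject with Dyck paths of semilength 10, giving C_10.
C_10 = C_9 · 2(2·9+1)/(9+2) = 4862 · 38/11 = 16796.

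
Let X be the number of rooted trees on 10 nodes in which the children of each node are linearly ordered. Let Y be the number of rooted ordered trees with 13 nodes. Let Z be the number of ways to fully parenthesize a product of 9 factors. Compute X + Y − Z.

211444

A rooted plane tree on 10 nodes has 9 edges, and such trees are counted by C_9. So X = C_9 = 4862.
A rooted plane tree on 13 nodes has 12 edges, and such trees are counted by C_12. So Y = C_12 = 208012.
Bracketing 9 factors into binary products is counted by C_{9−1} = C_8. So Z = C_8 = 1430.
X + Y − Z = 4862 + 208012 − 1430 = 211444.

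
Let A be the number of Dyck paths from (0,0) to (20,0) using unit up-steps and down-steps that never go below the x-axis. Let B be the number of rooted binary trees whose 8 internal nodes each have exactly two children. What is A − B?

15366

Dyck paths of semilength n (length 2n) are counted by C_n; here n = 10. So A = C_10 = 16796.
The number of full binary trees on 8 internal nodes is the Catalan number C_8. So B = C_8 = 1430.
A − B = 16796 − 1430 = 15366.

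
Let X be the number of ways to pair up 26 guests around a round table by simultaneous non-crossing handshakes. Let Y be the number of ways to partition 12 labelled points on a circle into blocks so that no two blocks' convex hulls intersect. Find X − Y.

534888

With 26 = 2·13 people, non-crossing handshake pairings are non-crossing perfect matchings on a circle, counted by C_13. So X = C_13 = 742900.
The non-crossing partitions of [12] form a lattice of size C_12. So Y = C_12 = 208012.
X − Y = 742900 − 208012 = 534888.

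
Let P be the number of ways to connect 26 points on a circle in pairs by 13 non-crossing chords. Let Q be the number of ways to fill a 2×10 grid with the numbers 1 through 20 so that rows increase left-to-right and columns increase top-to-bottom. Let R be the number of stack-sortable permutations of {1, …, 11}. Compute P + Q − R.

700910

Non-crossing perfect matchings of 2n points on a circle are counted by C_n; with 26 points, n = 13. So P = C_13 = 742900.
By the hook-length formula (or a Dyck-path bijection), SYT of shape 2×10 number C_10. So Q = C_10 = 16796.
By Knuth's characterisation, the stack-sortable permutations of length 11 are the 231-avoiders, numbering C_11. So R = C_11 = 58786.
P + Q − R = 742900 + 16796 − 58786 = 700910.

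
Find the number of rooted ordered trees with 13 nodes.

208012

A rooted plane tree on 13 nodes has 12 edges, and such trees are counted by C_12.
C_12 = C(24,12)/13 = 2704156/13 = 208012.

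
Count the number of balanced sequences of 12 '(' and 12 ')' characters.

A balanced arrangement of 12 bracket pairs is a Dyck word of semilength 12, so the count is C_12.
C_12 = C_11 · 2(2·11+1)/(11+2) = 58786 · 46/13 = 208012.

208012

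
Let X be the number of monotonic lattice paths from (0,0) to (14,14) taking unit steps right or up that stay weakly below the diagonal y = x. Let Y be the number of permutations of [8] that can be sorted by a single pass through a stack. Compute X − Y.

2673010

Sub-diagonal monotone paths from (0,0) to (14,14) biject with Dyck paths of semilength 14, giving C_14. So X = C_14 = 2674440.
Stack-sortable permutations are exactly the 231-avoiding ones, counted by C_n; here n = 8. So Y = C_8 = 1430.
X − Y = 2674440 − 1430 = 2673010.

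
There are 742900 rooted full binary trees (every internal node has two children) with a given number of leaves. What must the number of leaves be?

Full binary trees with L leaves are counted by C_{L−1}; 742900 = C_13.
So the index is 13, and the number of leaves is 13 + 1 = 14.

14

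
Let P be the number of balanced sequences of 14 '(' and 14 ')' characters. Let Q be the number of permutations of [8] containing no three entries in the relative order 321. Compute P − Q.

Balanced strings of n pairs of brackets are counted by C_n; here n = 14. So P = C_14 = 2674440.
Permutations of [n] avoiding any single length-3 pattern are counted by C_n; here n = 8. So Q = C_8 = 1430.
P − Q = 2674440 − 1430 = 2673010.

2673010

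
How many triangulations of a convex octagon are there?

Triangulations of a convex m-gon are counted by C_{m−2}; with m = 8 this is C_6.
C_6 = 132.

132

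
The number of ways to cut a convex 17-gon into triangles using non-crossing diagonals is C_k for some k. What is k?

15

A convex 17-gon is triangulated into 15 triangles, and the number of such triangulations is the Catalan number C_{17−2} = C_15.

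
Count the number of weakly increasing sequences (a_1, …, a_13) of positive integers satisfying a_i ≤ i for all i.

742900

Such sub-staircase sequences of length n are counted by C_n; here n = 13.
C_13 = C(26,13)/14 = 10400600/14 = 742900.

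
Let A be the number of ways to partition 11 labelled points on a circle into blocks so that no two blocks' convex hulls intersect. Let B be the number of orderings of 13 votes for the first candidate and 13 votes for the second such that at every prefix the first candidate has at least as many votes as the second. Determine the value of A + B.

801686

Non-crossing partitions of an n-element set are counted by C_n; here n = 11. So A = C_11 = 58786.
Reading a vote for the leader as '(' and for the other as ')' turns such a sequence into a balanced string of 13 pairs, so the count is C_13. So B = C_13 = 742900.
A + B = 58786 + 742900 = 801686.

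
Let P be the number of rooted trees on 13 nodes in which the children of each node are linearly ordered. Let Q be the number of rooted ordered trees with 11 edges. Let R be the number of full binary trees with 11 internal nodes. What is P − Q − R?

90440

A rooted plane tree on 13 nodes has 12 edges, and such trees are counted by C_12. So P = C_12 = 208012.
Rooted ordered trees with n edges are counted by C_n; here n = 11. So Q = C_11 = 58786.
The number of full binary trees on 11 internal nodes is the Catalan number C_11. So R = C_11 = 58786.
P − Q − R = 208012 − 58786 − 58786 = 90440.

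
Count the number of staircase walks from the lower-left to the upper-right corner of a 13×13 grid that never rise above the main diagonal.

Monotone paths in an n×n grid that stay weakly below the diagonal are counted by C_n; here n = 13.
C_13 = C_12 · 2(2·12+1)/(12+2) = 208012 · 50/14 = 742900.

742900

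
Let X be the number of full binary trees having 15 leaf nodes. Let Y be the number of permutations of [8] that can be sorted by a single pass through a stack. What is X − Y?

2673010

Full binary trees with 15 leaves have 15−1 = 14 internal nodes, so there are C_14 of them. So X = C_14 = 2674440.
By Knuth's characterisation, the stack-sortable permutations of length 8 are the 231-avoiders, numbering C_8. So Y = C_8 = 1430.
X − Y = 2674440 − 1430 = 2673010.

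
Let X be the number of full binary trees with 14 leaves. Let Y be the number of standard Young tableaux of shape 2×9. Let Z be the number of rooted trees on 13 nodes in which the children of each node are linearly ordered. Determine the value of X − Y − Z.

Full binary trees with 14 leaves have 14−1 = 13 internal nodes, so there are C_13 of them. So X = C_13 = 742900.
By the hook-length formula (or a Dyck-path bijection), SYT of shape 2×9 number C_9. So Y = C_9 = 4862.
A rooted plane tree on 13 nodes has 12 edges, and such trees are counted by C_12. So Z = C_12 = 208012.
X − Y − Z = 742900 − 4862 − 208012 = 530026.

530026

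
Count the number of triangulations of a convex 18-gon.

35357670

Triangulations of a convex m-gon are counted by C_{m−2}; with m = 18 this is C_16.
C_16 = 35357670.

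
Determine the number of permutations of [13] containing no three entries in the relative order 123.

For any fixed pattern of length 3, the pattern-avoiding permutations of [13] number C_13.
C_13 = C(26,13)/14 = 10400600/14 = 742900.

742900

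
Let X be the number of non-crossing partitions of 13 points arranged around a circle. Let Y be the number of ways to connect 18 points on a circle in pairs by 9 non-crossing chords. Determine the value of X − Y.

Non-crossing partitions of an n-element set are counted by C_n; here n = 13. So X = C_13 = 742900.
Non-crossing perfect matchings of 2n points on a circle are counted by C_n; with 18 points, n = 9. So Y = C_9 = 4862.
X − Y = 742900 − 4862 = 738038.

738038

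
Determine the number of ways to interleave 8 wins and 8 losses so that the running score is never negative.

Ballot sequences with n votes each where one side never trails are Dyck words, counted by C_n; here n = 8.
C_8 = C_7 · 2(2·7+1)/(7+2) = 429 · 30/9 = 1430.

1430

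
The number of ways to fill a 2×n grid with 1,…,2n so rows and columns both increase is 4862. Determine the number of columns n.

9

Standard Young tableaux of shape 2×n are counted by C_n. Since C_9 = 4862, the index is 9.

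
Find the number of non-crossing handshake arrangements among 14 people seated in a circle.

429

With 14 = 2·7 people, non-crossing handshake pairings are non-crossing perfect matchings on a circle, counted by C_7.
C_7 = C(14,7)/8 = 3432/8 = 429.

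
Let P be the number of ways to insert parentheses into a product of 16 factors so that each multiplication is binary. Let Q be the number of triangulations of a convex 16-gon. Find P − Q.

7020405

Bracketing 16 factors into binary products is counted by C_{16−1} = C_15. So P = C_15 = 9694845.
A convex 16-gon is triangulated into 14 triangles, and the number of such triangulations is the Catalan number C_{16−2} = C_14. So Q = C_14 = 2674440.
P − Q = 9694845 − 2674440 = 7020405.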